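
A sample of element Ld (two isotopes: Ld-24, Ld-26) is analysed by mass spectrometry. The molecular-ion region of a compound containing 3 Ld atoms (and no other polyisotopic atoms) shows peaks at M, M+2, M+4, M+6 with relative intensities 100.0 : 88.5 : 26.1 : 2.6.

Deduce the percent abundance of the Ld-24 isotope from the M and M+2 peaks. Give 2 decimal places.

77.22%

Write p for the Ld-24 fraction. I(M+2)/I(M) = [C(3,1)·p^2·(1−p)] / p^3 = 3·(1−p)/p = 88.5/100.0 = 0.8850
(1−p)/p = 0.8850/3 = 0.2950  ⇒  p = 1/(1 + 0.2950) = 0.7722
Ld-24: 77.22%, Ld-26: 22.78%.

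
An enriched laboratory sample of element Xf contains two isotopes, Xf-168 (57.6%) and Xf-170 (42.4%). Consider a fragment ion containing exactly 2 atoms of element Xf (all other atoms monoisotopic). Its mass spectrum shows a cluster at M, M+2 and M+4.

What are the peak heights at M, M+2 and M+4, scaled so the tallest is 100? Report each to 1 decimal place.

Expanding (0.576 + 0.424)^2:
P(M) = 0.576^2 = 0.331776
P(M+2) = 2 × 0.576^1 × 0.424^1 = 0.488448
P(M+4) = 0.424^2 = 0.179776
The M+2 peak is largest (0.488448); scaling to 100 gives 67.9 : 100.0 : 36.8.

67.9 : 100.0 : 36.8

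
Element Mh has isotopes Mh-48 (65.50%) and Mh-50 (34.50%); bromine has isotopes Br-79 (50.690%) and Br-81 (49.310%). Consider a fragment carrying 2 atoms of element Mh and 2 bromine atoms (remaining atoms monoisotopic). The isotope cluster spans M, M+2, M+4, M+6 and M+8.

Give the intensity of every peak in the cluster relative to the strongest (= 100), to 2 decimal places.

Element Mh pattern (n=2): 0.429025 : 0.45195 : 0.119025
Bromine pattern (n=2): 0.25694761 : 0.49990478 : 0.24314761
Convolve the two distributions (both contribute in 2-u steps):
  M: 0.429025×0.25694761 = 0.110237
  M+2: 0.429025×0.49990478 + 0.45195×0.25694761 = 0.330599
  M+4: 0.429025×0.24314761 + 0.45195×0.49990478 + 0.119025×0.25694761 = 0.360832
  M+6: 0.45195×0.24314761 + 0.119025×0.49990478 = 0.169392
  M+8: 0.119025×0.24314761 = 0.028941
Scale to base peak (0.360832) = 100: 30.55 : 91.62 : 100.00 : 46.94 : 8.02

30.55 : 91.62 : 100.00 : 46.94 : 8.02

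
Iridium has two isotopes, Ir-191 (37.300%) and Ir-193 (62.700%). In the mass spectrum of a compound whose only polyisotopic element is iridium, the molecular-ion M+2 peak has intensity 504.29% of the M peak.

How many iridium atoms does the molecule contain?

3

The M+2/M ratio from n Ir atoms is n · q/p = n · 0.62700/0.37300.
n = 5.0429 × 0.37300/0.62700 = 3.00 ≈ 3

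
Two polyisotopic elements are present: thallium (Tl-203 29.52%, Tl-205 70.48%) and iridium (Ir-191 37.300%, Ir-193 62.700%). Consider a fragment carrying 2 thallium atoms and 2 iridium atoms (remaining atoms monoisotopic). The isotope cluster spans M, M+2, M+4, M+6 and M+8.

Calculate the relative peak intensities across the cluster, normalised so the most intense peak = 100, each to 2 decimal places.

Thallium pattern (n=2): 0.08714304 : 0.41611392 : 0.49674304
Iridium pattern (n=2): 0.139129 : 0.467742 : 0.393129
Convolve the two distributions (both contribute in 2-u steps):
  M: 0.08714304×0.139129 = 0.012124
  M+2: 0.08714304×0.467742 + 0.41611392×0.139129 = 0.098654
  M+4: 0.08714304×0.393129 + 0.41611392×0.467742 + 0.49674304×0.139129 = 0.298004
  M+6: 0.41611392×0.393129 + 0.49674304×0.467742 = 0.395934
  M+8: 0.49674304×0.393129 = 0.195284
Scale to base peak (0.395934) = 100: 3.06 : 24.92 : 75.27 : 100.00 : 49.32

3.06 : 24.92 : 75.27 : 100.00 : 49.32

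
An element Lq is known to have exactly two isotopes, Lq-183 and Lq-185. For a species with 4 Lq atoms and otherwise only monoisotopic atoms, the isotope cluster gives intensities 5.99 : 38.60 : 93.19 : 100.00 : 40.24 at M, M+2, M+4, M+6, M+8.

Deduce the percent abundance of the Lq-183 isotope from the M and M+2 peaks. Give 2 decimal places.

Write p for the Lq-183 fraction. I(M+2)/I(M) = [C(4,1)·p^3·(1−p)] / p^4 = 4·(1−p)/p = 38.60/5.99 = 6.4441
(1−p)/p = 6.4441/4 = 1.6110  ⇒  p = 1/(1 + 1.6110) = 0.3830
Lq-183: 38.30%, Lq-185: 61.70%.

38.30%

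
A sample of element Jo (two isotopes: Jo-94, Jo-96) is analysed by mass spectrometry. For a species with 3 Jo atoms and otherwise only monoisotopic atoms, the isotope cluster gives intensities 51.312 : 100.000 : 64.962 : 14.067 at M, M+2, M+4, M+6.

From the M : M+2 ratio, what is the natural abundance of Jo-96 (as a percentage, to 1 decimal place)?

If p is the fraction of Jo that is Jo-94, then I(M+2)/I(M) = [C(3,1)·p^2·(1−p)] / p^3 = 3·(1−p)/p = 100.000/51.312 = 1.9489
(1−p)/p = 1.9489/3 = 0.6496  ⇒  p = 1/(1 + 0.6496) = 0.6062
Jo-94: 60.6%, Jo-96: 39.4%.

39.4%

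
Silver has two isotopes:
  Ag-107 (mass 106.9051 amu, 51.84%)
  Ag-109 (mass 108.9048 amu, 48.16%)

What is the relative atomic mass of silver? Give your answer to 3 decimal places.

Average mass = Σ (abundance × isotope mass) = 0.5184 × 106.9051 + 0.4816 × 108.9048
= 55.41960 + 52.44855 = 107.86815 amu

107.868 amu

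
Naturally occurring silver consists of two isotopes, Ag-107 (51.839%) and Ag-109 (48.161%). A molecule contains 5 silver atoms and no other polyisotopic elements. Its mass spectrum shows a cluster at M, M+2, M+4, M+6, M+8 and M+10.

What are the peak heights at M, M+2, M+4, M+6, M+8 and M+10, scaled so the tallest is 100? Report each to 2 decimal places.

Expanding (0.51839 + 0.48161)^5:
P(M) = 0.51839^5 = 0.037435
P(M+2) = 5 × 0.51839^4 × 0.48161^1 = 0.173897
P(M+4) = 10 × 0.51839^3 × 0.48161^2 = 0.323118
P(M+6) = 10 × 0.51839^2 × 0.48161^3 = 0.300192
P(M+8) = 5 × 0.51839^1 × 0.48161^4 = 0.139447
P(M+10) = 0.48161^5 = 0.025911
The M+4 peak is largest (0.323118); scaling to 100 gives 11.59 : 53.82 : 100.00 : 92.90 : 43.16 : 8.02.

11.59 : 53.82 : 100.00 : 92.90 : 43.16 : 8.02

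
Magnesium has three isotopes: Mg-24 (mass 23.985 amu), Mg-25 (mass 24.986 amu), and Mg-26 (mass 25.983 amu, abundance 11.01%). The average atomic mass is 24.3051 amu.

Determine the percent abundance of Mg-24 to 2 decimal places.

Let x and y be the fractions of Mg-24 and Mg-25. Then x + y = 1 − 0.1101 = 0.8899 and 23.985x + 24.986y = 24.3051 − 0.1101×25.983 = 21.4443717.
Substituting: 23.985x + 24.986(0.8899 − x) = 21.4443717
(23.985 − 24.986)x = -0.7906697  ⇒  x = 0.78988, y = 0.10002
Mg-24: 78.99%, Mg-25: 10.00%.

78.99%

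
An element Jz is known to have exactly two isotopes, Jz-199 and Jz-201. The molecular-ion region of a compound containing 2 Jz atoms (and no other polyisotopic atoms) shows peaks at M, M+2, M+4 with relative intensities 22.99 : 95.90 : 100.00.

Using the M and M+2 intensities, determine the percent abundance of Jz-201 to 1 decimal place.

If p is the fraction of Jz that is Jz-199, then I(M+2)/I(M) = [C(2,1)·p^1·(1−p)] / p^2 = 2·(1−p)/p = 95.90/22.99 = 4.1714
(1−p)/p = 4.1714/2 = 2.0857  ⇒  p = 1/(1 + 2.0857) = 0.3241
Jz-199: 32.4%, Jz-201: 67.6%.

67.6%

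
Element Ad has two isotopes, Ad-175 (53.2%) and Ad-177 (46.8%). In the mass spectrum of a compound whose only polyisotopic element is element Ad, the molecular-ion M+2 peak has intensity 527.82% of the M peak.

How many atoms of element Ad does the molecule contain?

The M+2/M ratio from n Ad atoms is n · q/p = n · 0.468/0.532.
n = 5.2782 × 0.532/0.468 = 6.00 ≈ 6

6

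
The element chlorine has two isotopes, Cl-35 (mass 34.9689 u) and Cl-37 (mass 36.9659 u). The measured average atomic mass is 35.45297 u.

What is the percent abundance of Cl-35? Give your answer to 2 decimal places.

75.76%

Let x be the fractional abundance of Cl-35; then Cl-37 has abundance 1 − x.
34.9689·x + 36.9659·(1 − x) = 35.45297
(34.9689 − 36.9659)·x = 35.45297 − 36.9659
x = -1.51293 / -1.9970 = 0.75760 → 75.76% Cl-35, 24.24% Cl-37.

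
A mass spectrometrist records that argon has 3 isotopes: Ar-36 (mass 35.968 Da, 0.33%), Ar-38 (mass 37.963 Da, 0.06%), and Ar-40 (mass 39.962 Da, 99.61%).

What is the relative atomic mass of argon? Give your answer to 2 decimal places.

Weight each isotope mass by its fractional abundance: 0.0033 × 35.968 + 0.0006 × 37.963 + 0.9961 × 39.962
= 0.1187 + 0.0228 + 39.8061 = 39.9476 Da

39.95 Da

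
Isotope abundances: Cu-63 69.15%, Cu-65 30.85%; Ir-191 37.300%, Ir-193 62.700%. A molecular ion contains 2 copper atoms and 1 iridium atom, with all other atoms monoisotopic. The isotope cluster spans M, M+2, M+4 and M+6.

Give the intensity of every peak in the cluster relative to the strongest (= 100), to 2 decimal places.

38.86 : 100.00 : 66.02 : 13.00

Copper pattern (n=2): 0.47817225 : 0.4266555 : 0.09517225
Iridium pattern (n=1): 0.3730 : 0.6270
Convolve the two distributions (both contribute in 2-u steps):
  M: 0.47817225×0.3730 = 0.178358
  M+2: 0.47817225×0.6270 + 0.4266555×0.3730 = 0.458957
  M+4: 0.4266555×0.6270 + 0.09517225×0.3730 = 0.303012
  M+6: 0.09517225×0.6270 = 0.059673
Scale to base peak (0.458957) = 100: 38.86 : 100.00 : 66.02 : 13.00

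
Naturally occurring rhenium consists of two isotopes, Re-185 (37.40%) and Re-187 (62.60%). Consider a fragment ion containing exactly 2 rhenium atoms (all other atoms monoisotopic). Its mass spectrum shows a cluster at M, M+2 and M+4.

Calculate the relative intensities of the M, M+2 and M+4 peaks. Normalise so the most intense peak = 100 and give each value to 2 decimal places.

Expanding (0.3740 + 0.6260)^2:
P(M) = 0.3740^2 = 0.139876
P(M+2) = 2 × 0.3740^1 × 0.6260^1 = 0.468248
P(M+4) = 0.6260^2 = 0.391876
The M+2 peak is largest (0.468248); scaling to 100 gives 29.87 : 100.00 : 83.69.

29.87 : 100.00 : 83.69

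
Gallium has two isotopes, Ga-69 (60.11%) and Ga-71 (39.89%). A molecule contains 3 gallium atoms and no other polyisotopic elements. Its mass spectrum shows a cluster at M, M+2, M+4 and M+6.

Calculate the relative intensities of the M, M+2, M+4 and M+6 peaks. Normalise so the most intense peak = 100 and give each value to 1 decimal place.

50.2 : 100.0 : 66.4 : 14.7

Each Ga atom is independently Ga-69 (p = 0.6011) or Ga-71 (q = 0.3989); the cluster is the binomial expansion (p + q)^3.
P(M) = 0.6011^3 = 0.217190
P(M+2) = 3 × 0.6011^2 × 0.3989^1 = 0.432393
P(M+4) = 3 × 0.6011^1 × 0.3989^2 = 0.286943
P(M+6) = 0.3989^3 = 0.063473
The M+2 peak is largest (0.432393); scaling to 100 gives 50.2 : 100.0 : 66.4 : 14.7.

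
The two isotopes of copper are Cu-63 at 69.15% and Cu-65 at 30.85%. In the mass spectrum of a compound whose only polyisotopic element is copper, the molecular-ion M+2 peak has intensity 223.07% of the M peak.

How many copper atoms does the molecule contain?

The M+2/M ratio from n Cu atoms is n · q/p = n · 0.3085/0.6915.
n = 2.2307 × 0.6915/0.3085 = 5.00 ≈ 5

5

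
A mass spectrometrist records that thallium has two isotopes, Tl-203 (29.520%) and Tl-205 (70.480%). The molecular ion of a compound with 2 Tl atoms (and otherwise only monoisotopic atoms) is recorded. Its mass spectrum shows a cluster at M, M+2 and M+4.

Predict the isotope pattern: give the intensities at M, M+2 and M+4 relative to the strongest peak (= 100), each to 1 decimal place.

Each Tl atom is independently Tl-203 (p = 0.29520) or Tl-205 (q = 0.70480); the cluster is the binomial expansion (p + q)^2.
P(M) = 0.29520^2 = 0.087143
P(M+2) = 2 × 0.29520^1 × 0.70480^1 = 0.416114
P(M+4) = 0.70480^2 = 0.496743
The M+4 peak is largest (0.496743); scaling to 100 gives 17.5 : 83.8 : 100.0.

17.5 : 83.8 : 100.0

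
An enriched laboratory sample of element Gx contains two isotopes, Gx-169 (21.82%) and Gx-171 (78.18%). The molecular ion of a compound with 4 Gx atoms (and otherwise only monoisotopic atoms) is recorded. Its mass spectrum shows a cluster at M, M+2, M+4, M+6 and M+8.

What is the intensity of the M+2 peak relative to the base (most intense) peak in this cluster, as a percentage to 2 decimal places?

(0.2182 + 0.7818)^4 gives M 0.0023, M+2 0.0325, M+4 0.1746, M+6 0.4171, M+8 0.3736; the largest is M+6.
P(M+6) = C(4,3) × 0.2182^1 × 0.7818^3 = 4 × 0.2182 × 0.47784495 = 0.417063 (base)
P(M+2) = C(4,1) × 0.2182^3 × 0.7818^1 = 4 × 0.01038877 × 0.7818 = 0.032488
Relative intensity = 0.032488 / 0.417063 × 100 = 7.79

7.79%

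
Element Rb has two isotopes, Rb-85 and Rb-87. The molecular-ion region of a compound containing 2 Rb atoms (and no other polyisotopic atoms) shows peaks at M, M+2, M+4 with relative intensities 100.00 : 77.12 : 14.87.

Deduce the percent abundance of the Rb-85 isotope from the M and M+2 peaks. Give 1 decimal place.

Write p for the Rb-85 fraction. I(M+2)/I(M) = [C(2,1)·p^1·(1−p)] / p^2 = 2·(1−p)/p = 77.12/100.00 = 0.7712
(1−p)/p = 0.7712/2 = 0.3856  ⇒  p = 1/(1 + 0.3856) = 0.7217
Rb-85: 72.2%, Rb-87: 27.8%.

72.2%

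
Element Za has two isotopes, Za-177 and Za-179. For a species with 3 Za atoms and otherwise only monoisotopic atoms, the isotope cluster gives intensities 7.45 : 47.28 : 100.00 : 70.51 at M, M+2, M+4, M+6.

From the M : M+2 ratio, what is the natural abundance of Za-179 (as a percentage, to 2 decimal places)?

67.90%

Let p = fractional abundance of Za-177. I(M+2)/I(M) = [C(3,1)·p^2·(1−p)] / p^3 = 3·(1−p)/p = 47.28/7.45 = 6.3463
(1−p)/p = 6.3463/3 = 2.1154  ⇒  p = 1/(1 + 2.1154) = 0.3210
Za-177: 32.10%, Za-179: 67.90%.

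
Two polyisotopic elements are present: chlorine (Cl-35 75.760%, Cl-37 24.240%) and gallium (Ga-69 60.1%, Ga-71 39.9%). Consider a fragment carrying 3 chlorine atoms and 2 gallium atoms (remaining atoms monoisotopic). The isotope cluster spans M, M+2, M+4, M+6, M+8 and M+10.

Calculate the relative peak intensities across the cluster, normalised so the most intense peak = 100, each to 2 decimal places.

43.71 : 100.00 : 88.40 : 37.75 : 7.82 : 0.63

Chlorine pattern (n=3): 0.4348304 : 0.41738208 : 0.13354464 : 0.01424288
Gallium pattern (n=2): 0.361201 : 0.479598 : 0.159201
Convolve the two distributions (both contribute in 2-u steps):
  M: 0.4348304×0.361201 = 0.157061
  M+2: 0.4348304×0.479598 + 0.41738208×0.361201 = 0.359303
  M+4: 0.4348304×0.159201 + 0.41738208×0.479598 + 0.13354464×0.361201 = 0.317638
  M+6: 0.41738208×0.159201 + 0.13354464×0.479598 + 0.01424288×0.361201 = 0.135640
  M+8: 0.13354464×0.159201 + 0.01424288×0.479598 = 0.028091
  M+10: 0.01424288×0.159201 = 0.002267
Scale to base peak (0.359303) = 100: 43.71 : 100.00 : 88.40 : 37.75 : 7.82 : 0.63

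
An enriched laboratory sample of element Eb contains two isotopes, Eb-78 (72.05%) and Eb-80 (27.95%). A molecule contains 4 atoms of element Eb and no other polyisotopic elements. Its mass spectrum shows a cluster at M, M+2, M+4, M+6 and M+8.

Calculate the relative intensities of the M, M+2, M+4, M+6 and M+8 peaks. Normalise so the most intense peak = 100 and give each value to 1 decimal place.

Expanding (0.7205 + 0.2795)^4:
P(M) = 0.7205^4 = 0.269486
P(M+2) = 4 × 0.7205^3 × 0.2795^1 = 0.418161
P(M+4) = 6 × 0.7205^2 × 0.2795^2 = 0.243323
P(M+6) = 4 × 0.7205^1 × 0.2795^3 = 0.062927
P(M+8) = 0.2795^4 = 0.006103
The M+2 peak is largest (0.418161); scaling to 100 gives 64.4 : 100.0 : 58.2 : 15.0 : 1.5.

64.4 : 100.0 : 58.2 : 15.0 : 1.5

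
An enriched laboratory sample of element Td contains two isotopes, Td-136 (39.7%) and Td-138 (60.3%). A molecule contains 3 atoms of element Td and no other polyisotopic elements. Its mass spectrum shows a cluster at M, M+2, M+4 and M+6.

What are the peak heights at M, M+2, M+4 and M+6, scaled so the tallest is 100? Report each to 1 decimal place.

Expanding (0.397 + 0.603)^3:
P(M) = 0.397^3 = 0.062571
P(M+2) = 3 × 0.397^2 × 0.603^1 = 0.285115
P(M+4) = 3 × 0.397^1 × 0.603^2 = 0.433058
P(M+6) = 0.603^3 = 0.219256
The M+4 peak is largest (0.433058); scaling to 100 gives 14.4 : 65.8 : 100.0 : 50.6.

14.4 : 65.8 : 100.0 : 50.6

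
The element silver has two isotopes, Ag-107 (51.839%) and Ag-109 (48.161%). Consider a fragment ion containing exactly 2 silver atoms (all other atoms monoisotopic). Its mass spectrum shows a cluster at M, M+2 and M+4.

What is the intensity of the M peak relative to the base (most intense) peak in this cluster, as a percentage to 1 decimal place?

53.8%

Term probabilities: M 0.2687, M+2 0.4993, M+4 0.2319. Base peak = M+2.
P(M+2) = C(2,1) × 0.51839^1 × 0.48161^1 = 2 × 0.51839 × 0.48161 = 0.499324 (base)
P(M) = C(2,0) × 0.51839^2 × 0.48161^0 = 1 × 0.26872819 × 1.0000 = 0.268728
Relative intensity = 0.268728 / 0.499324 × 100 = 53.8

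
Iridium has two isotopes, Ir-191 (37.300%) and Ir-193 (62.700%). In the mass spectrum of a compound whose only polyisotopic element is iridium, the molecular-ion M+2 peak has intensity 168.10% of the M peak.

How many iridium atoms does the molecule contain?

1

With n Ir atoms, P(M+2)/P(M) = C(n,1)·p^(n−1)q / p^n = n·q/p = n · 0.62700/0.37300.
n = 1.6810 × 0.37300/0.62700 = 1.00 ≈ 1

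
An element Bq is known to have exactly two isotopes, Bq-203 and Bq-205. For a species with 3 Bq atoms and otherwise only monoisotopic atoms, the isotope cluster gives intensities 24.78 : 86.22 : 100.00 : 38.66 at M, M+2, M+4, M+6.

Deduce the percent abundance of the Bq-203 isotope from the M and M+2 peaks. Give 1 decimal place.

46.3%

Write p for the Bq-203 fraction. I(M+2)/I(M) = [C(3,1)·p^2·(1−p)] / p^3 = 3·(1−p)/p = 86.22/24.78 = 3.4794
(1−p)/p = 3.4794/3 = 1.1598  ⇒  p = 1/(1 + 1.1598) = 0.4630
Bq-203: 46.3%, Bq-205: 53.7%.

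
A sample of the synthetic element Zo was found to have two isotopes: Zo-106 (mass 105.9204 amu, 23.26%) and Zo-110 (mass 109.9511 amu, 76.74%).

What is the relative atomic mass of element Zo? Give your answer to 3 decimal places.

109.014 amu

Weight each isotope mass by its fractional abundance: 0.2326 × 105.9204 + 0.7674 × 109.9511
= 24.63709 + 84.37647 = 109.01356 amu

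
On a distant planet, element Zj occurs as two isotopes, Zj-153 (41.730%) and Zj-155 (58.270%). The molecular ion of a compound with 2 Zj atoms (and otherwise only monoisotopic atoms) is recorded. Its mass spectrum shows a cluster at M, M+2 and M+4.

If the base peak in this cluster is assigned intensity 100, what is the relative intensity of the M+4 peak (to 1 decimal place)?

69.8

(0.41730 + 0.58270)^2 gives M 0.1741, M+2 0.4863, M+4 0.3395; the largest is M+2.
P(M+2) = C(2,1) × 0.41730^1 × 0.58270^1 = 2 × 0.4173 × 0.5827 = 0.486321 (base)
P(M+4) = C(2,2) × 0.41730^0 × 0.58270^2 = 1 × 1.0000 × 0.33953929 = 0.339539
Relative intensity = 0.339539 / 0.486321 × 100 = 69.8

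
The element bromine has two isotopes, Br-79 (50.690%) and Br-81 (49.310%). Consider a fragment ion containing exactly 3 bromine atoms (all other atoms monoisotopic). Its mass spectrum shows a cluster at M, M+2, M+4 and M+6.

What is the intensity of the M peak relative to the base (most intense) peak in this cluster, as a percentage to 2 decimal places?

Term probabilities: M 0.1302, M+2 0.3801, M+4 0.3698, M+6 0.1199. Base peak = M+2.
P(M+2) = C(3,1) × 0.50690^2 × 0.49310^1 = 3 × 0.25694761 × 0.4931 = 0.380103 (base)
P(M) = C(3,0) × 0.50690^3 × 0.49310^0 = 1 × 0.13024674 × 1.0000 = 0.130247
Relative intensity = 0.130247 / 0.380103 × 100 = 34.27

34.27%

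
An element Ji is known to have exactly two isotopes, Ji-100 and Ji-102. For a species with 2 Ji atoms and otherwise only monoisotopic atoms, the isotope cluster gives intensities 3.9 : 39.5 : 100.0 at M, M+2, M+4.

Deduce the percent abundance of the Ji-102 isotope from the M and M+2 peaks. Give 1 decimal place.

Let p = fractional abundance of Ji-100. I(M+2)/I(M) = [C(2,1)·p^1·(1−p)] / p^2 = 2·(1−p)/p = 39.5/3.9 = 10.1282
(1−p)/p = 10.1282/2 = 5.0641  ⇒  p = 1/(1 + 5.0641) = 0.1649
Ji-100: 16.5%, Ji-102: 83.5%.

83.5%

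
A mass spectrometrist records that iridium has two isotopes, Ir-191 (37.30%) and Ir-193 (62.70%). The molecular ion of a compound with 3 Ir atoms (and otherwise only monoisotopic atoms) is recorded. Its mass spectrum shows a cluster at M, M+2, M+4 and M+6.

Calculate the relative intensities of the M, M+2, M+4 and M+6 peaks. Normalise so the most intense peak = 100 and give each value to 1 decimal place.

11.8 : 59.5 : 100.0 : 56.0

Each Ir atom is independently Ir-191 (p = 0.3730) or Ir-193 (q = 0.6270); the cluster is the binomial expansion (p + q)^3.
P(M) = 0.3730^3 = 0.051895
P(M+2) = 3 × 0.3730^2 × 0.6270^1 = 0.261702
P(M+4) = 3 × 0.3730^1 × 0.6270^2 = 0.439911
P(M+6) = 0.6270^3 = 0.246492
The M+4 peak is largest (0.439911); scaling to 100 gives 11.8 : 59.5 : 100.0 : 56.0.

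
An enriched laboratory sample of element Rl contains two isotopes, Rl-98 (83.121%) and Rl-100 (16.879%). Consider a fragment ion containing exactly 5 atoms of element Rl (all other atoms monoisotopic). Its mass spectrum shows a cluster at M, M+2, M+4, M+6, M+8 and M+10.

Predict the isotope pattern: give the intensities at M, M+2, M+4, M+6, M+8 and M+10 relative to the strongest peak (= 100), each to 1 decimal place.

Each Rl atom is independently Rl-98 (p = 0.83121) or Rl-100 (q = 0.16879); the cluster is the binomial expansion (p + q)^5.
P(M) = 0.83121^5 = 0.396784
P(M+2) = 5 × 0.83121^4 × 0.16879^1 = 0.402865
P(M+4) = 10 × 0.83121^3 × 0.16879^2 = 0.163616
P(M+6) = 10 × 0.83121^2 × 0.16879^3 = 0.033225
P(M+8) = 5 × 0.83121^1 × 0.16879^4 = 0.003373
P(M+10) = 0.16879^5 = 0.000137
The M+2 peak is largest (0.402865); scaling to 100 gives 98.5 : 100.0 : 40.6 : 8.2 : 0.8 : 0.0.

98.5 : 100.0 : 40.6 : 8.2 : 0.8 : 0.0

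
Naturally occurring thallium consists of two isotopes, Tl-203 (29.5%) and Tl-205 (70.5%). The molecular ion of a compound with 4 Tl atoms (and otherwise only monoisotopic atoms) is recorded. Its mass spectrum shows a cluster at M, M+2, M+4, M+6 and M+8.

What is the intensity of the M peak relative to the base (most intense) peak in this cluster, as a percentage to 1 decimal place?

1.8%

Binomial terms of (0.295 + 0.705)^4: M 0.0076, M+2 0.0724, M+4 0.2595, M+6 0.4135, M+8 0.2470 → M+6 is the base peak.
P(M+6) = C(4,3) × 0.295^1 × 0.705^3 = 4 × 0.2950 × 0.35040263 = 0.413475 (base)
P(M) = C(4,0) × 0.295^4 × 0.705^0 = 1 × 0.00757335 × 1.0000 = 0.007573
Relative intensity = 0.007573 / 0.413475 × 100 = 1.8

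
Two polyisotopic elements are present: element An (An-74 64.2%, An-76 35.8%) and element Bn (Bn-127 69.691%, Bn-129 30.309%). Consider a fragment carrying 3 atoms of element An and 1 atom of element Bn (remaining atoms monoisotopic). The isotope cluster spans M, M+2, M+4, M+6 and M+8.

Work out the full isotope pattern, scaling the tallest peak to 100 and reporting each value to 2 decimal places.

47.44 : 100.00 : 78.77 : 27.47 : 3.58

Element An pattern (n=3): 0.26460929 : 0.44266414 : 0.24684386 : 0.04588271
Element Bn pattern (n=1): 0.69691 : 0.30309
Convolve the two distributions (both contribute in 2-u steps):
  M: 0.26460929×0.69691 = 0.184409
  M+2: 0.26460929×0.30309 + 0.44266414×0.69691 = 0.388697
  M+4: 0.44266414×0.30309 + 0.24684386×0.69691 = 0.306195
  M+6: 0.24684386×0.30309 + 0.04588271×0.69691 = 0.106792
  M+8: 0.04588271×0.30309 = 0.013907
Scale to base peak (0.388697) = 100: 47.44 : 100.00 : 78.77 : 27.47 : 3.58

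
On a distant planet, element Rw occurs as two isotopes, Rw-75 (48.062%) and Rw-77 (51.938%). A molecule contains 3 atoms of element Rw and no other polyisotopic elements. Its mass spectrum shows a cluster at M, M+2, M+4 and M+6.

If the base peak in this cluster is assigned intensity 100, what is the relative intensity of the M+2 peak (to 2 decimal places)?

Binomial terms of (0.48062 + 0.51938)^3: M 0.1110, M+2 0.3599, M+4 0.3889, M+6 0.1401 → M+4 is the base peak.
P(M+4) = C(3,2) × 0.48062^1 × 0.51938^2 = 3 × 0.48062 × 0.26975558 = 0.388950 (base)
P(M+2) = C(3,1) × 0.48062^2 × 0.51938^1 = 3 × 0.23099558 × 0.51938 = 0.359923
Relative intensity = 0.359923 / 0.388950 × 100 = 92.54

92.54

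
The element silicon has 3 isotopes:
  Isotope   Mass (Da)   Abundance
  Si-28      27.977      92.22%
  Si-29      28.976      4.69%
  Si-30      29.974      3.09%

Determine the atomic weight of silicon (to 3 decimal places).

28.086 Da

Weight each isotope mass by its fractional abundance: 0.9222 × 27.977 + 0.0469 × 28.976 + 0.0309 × 29.974
= 25.8004 + 1.3590 + 0.9262 = 28.0856 Da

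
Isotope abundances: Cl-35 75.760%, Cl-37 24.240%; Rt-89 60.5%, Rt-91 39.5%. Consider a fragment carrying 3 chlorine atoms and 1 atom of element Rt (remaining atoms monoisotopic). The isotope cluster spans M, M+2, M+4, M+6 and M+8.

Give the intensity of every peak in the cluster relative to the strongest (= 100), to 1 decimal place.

Chlorine pattern (n=3): 0.4348304 : 0.41738208 : 0.13354464 : 0.01424288
Element Rt pattern (n=1): 0.6050 : 0.3950
Convolve the two distributions (both contribute in 2-u steps):
  M: 0.4348304×0.6050 = 0.263072
  M+2: 0.4348304×0.3950 + 0.41738208×0.6050 = 0.424274
  M+4: 0.41738208×0.3950 + 0.13354464×0.6050 = 0.245660
  M+6: 0.13354464×0.3950 + 0.01424288×0.6050 = 0.061367
  M+8: 0.01424288×0.3950 = 0.005626
Scale to base peak (0.424274) = 100: 62.0 : 100.0 : 57.9 : 14.5 : 1.3

62.0 : 100.0 : 57.9 : 14.5 : 1.3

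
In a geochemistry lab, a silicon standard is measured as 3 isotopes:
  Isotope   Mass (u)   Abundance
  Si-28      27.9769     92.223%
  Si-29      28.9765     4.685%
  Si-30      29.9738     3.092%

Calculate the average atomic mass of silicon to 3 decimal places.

Weight each isotope mass by its fractional abundance: 0.92223 × 27.9769 + 0.04685 × 28.9765 + 0.03092 × 29.9738
= 25.80114 + 1.35755 + 0.92679 = 28.08548 u

28.085 u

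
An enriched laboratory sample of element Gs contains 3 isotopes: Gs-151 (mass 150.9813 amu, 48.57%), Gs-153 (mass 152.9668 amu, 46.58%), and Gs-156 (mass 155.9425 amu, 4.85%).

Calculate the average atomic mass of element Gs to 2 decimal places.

152.15 amu

Average mass = Σ (abundance × isotope mass) = 0.4857 × 150.9813 + 0.4658 × 152.9668 + 0.0485 × 155.9425
= 73.33162 + 71.25194 + 7.56321 = 152.14677 amu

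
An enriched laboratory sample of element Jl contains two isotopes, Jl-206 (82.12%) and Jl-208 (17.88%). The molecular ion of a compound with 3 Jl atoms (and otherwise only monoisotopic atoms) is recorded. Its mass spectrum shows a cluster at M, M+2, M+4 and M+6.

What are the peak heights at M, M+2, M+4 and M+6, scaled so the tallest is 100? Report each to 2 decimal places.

100.00 : 65.32 : 14.22 : 1.03

Expanding (0.8212 + 0.1788)^3:
P(M) = 0.8212^3 = 0.553792
P(M+2) = 3 × 0.8212^2 × 0.1788^1 = 0.361732
P(M+4) = 3 × 0.8212^1 × 0.1788^2 = 0.078760
P(M+6) = 0.1788^3 = 0.005716
The M peak is largest (0.553792); scaling to 100 gives 100.00 : 65.32 : 14.22 : 1.03.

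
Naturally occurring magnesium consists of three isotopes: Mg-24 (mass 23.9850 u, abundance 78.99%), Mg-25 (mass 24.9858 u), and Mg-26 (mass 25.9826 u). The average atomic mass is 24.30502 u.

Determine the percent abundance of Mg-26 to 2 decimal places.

Let x and y be the fractions of Mg-25 and Mg-26. Then x + y = 1 − 0.7899 = 0.2101 and 24.9858x + 25.9826y = 24.30502 − 0.7899×23.9850 = 5.3592685.
Substituting: 24.9858x + 25.9826(0.2101 − x) = 5.3592685
(24.9858 − 25.9826)x = -0.09967576  ⇒  x = 0.10000, y = 0.11010
Mg-25: 10.00%, Mg-26: 11.01%.

11.01%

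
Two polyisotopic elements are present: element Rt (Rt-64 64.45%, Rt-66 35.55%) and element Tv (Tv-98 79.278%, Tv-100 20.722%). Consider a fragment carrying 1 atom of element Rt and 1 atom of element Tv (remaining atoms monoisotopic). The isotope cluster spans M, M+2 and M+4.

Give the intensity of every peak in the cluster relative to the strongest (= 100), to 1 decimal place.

Element Rt pattern (n=1): 0.6445 : 0.3555
Element Tv pattern (n=1): 0.79278 : 0.20722
Convolve the two distributions (both contribute in 2-u steps):
  M: 0.6445×0.79278 = 0.510947
  M+2: 0.6445×0.20722 + 0.3555×0.79278 = 0.415387
  M+4: 0.3555×0.20722 = 0.073667
Scale to base peak (0.510947) = 100: 100.0 : 81.3 : 14.4

100.0 : 81.3 : 14.4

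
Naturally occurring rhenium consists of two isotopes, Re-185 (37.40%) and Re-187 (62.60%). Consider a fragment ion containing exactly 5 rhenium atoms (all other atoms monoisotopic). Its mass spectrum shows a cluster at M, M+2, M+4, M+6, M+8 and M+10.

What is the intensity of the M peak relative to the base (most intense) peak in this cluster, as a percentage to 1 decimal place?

2.1%

Term probabilities: M 0.0073, M+2 0.0612, M+4 0.2050, M+6 0.3431, M+8 0.2872, M+10 0.0961. Base peak = M+6.
P(M+6) = C(5,3) × 0.3740^2 × 0.6260^3 = 10 × 0.139876 × 0.24531438 = 0.343136 (base)
P(M) = C(5,0) × 0.3740^5 × 0.6260^0 = 1 × 0.00731742 × 1.0000 = 0.007317
Relative intensity = 0.007317 / 0.343136 × 100 = 2.1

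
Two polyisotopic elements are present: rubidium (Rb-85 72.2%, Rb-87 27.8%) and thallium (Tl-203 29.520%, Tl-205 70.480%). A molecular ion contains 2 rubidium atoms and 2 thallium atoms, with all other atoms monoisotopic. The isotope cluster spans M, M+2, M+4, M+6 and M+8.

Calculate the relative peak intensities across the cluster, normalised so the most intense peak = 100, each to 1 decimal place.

10.5 : 58.2 : 100.0 : 53.5 : 8.9

Rubidium pattern (n=2): 0.521284 : 0.401432 : 0.077284
Thallium pattern (n=2): 0.08714304 : 0.41611392 : 0.49674304
Convolve the two distributions (both contribute in 2-u steps):
  M: 0.521284×0.08714304 = 0.045426
  M+2: 0.521284×0.41611392 + 0.401432×0.08714304 = 0.251896
  M+4: 0.521284×0.49674304 + 0.401432×0.41611392 + 0.077284×0.08714304 = 0.432720
  M+6: 0.401432×0.49674304 + 0.077284×0.41611392 = 0.231568
  M+8: 0.077284×0.49674304 = 0.038390
Scale to base peak (0.432720) = 100: 10.5 : 58.2 : 100.0 : 53.5 : 8.9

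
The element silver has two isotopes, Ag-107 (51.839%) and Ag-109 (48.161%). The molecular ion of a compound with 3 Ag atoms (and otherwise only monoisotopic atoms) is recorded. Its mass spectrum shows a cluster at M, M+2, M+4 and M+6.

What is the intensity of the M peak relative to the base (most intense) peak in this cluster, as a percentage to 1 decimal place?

35.9%

Term probabilities: M 0.1393, M+2 0.3883, M+4 0.3607, M+6 0.1117. Base peak = M+2.
P(M+2) = C(3,1) × 0.51839^2 × 0.48161^1 = 3 × 0.26872819 × 0.48161 = 0.388267 (base)
P(M) = C(3,0) × 0.51839^3 × 0.48161^0 = 1 × 0.13930601 × 1.0000 = 0.139306
Relative intensity = 0.139306 / 0.388267 × 100 = 35.9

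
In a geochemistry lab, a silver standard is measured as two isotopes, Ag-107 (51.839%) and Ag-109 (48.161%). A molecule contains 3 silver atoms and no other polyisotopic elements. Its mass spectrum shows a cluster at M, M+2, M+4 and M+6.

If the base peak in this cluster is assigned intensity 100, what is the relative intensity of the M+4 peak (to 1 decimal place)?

92.9

Binomial terms of (0.51839 + 0.48161)^3: M 0.1393, M+2 0.3883, M+4 0.3607, M+6 0.1117 → M+2 is the base peak.
P(M+2) = C(3,1) × 0.51839^2 × 0.48161^1 = 3 × 0.26872819 × 0.48161 = 0.388267 (base)
P(M+4) = C(3,2) × 0.51839^1 × 0.48161^2 = 3 × 0.51839 × 0.23194819 = 0.360719
Relative intensity = 0.360719 / 0.388267 × 100 = 92.9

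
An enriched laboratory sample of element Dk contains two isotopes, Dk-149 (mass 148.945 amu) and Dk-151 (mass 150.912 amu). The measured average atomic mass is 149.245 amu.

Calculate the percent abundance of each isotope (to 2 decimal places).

Dk-149: 84.75%, Dk-151: 15.25%

With x = fraction of Dk-149 (so Dk-151 is 1 − x):
148.945·x + 150.912·(1 − x) = 149.245
(148.945 − 150.912)·x = 149.245 − 150.912
x = -1.667 / -1.967 = 0.84748 → 84.75% Dk-149, 15.25% Dk-151.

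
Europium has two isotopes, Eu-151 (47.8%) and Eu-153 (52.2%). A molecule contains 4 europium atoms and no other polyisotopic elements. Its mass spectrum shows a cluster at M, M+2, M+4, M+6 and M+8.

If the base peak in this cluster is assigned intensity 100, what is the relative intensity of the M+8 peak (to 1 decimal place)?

Binomial terms of (0.478 + 0.522)^4: M 0.0522, M+2 0.2280, M+4 0.3735, M+6 0.2720, M+8 0.0742 → M+4 is the base peak.
P(M+4) = C(4,2) × 0.478^2 × 0.522^2 = 6 × 0.228484 × 0.272484 = 0.373549 (base)
P(M+8) = C(4,4) × 0.478^0 × 0.522^4 = 1 × 1.0000 × 0.07424753 = 0.074248
Relative intensity = 0.074248 / 0.373549 × 100 = 19.9

19.9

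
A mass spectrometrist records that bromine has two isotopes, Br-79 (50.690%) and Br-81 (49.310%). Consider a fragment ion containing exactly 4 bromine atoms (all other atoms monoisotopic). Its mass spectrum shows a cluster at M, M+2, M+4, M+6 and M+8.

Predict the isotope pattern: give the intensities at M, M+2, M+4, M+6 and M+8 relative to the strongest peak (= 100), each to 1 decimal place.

17.6 : 68.5 : 100.0 : 64.9 : 15.8

The 4 Br atoms are independent, so intensities follow the terms of (0.50690 + 0.49310)^4.
P(M) = 0.50690^4 = 0.066022
P(M+2) = 4 × 0.50690^3 × 0.49310^1 = 0.256899
P(M+4) = 6 × 0.50690^2 × 0.49310^2 = 0.374857
P(M+6) = 4 × 0.50690^1 × 0.49310^3 = 0.243101
P(M+8) = 0.49310^4 = 0.059121
The M+4 peak is largest (0.374857); scaling to 100 gives 17.6 : 68.5 : 100.0 : 64.9 : 15.8.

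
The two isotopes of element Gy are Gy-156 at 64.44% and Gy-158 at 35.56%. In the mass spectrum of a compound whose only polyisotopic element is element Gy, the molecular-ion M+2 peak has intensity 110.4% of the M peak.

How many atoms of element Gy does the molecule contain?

2

For n independent Gy atoms, I(M+2)/I(M) = n · (abundance Gy-158) / (abundance Gy-156) = n · 0.3556/0.6444.
n = 1.104 × 0.6444/0.3556 = 2.00 ≈ 2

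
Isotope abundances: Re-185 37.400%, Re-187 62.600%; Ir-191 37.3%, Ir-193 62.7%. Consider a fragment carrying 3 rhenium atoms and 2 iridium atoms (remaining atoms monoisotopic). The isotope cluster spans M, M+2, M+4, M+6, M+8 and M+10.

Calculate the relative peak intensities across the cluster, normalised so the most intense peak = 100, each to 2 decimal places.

2.12 : 17.79 : 59.64 : 100.00 : 83.83 : 28.11

Rhenium pattern (n=3): 0.05231362 : 0.26268713 : 0.43968487 : 0.24531438
Iridium pattern (n=2): 0.139129 : 0.467742 : 0.393129
Convolve the two distributions (both contribute in 2-u steps):
  M: 0.05231362×0.139129 = 0.007278
  M+2: 0.05231362×0.467742 + 0.26268713×0.139129 = 0.061017
  M+4: 0.05231362×0.393129 + 0.26268713×0.467742 + 0.43968487×0.139129 = 0.204609
  M+6: 0.26268713×0.393129 + 0.43968487×0.467742 + 0.24531438×0.139129 = 0.343059
  M+8: 0.43968487×0.393129 + 0.24531438×0.467742 = 0.287597
  M+10: 0.24531438×0.393129 = 0.096440
Scale to base peak (0.343059) = 100: 2.12 : 17.79 : 59.64 : 100.00 : 83.83 : 28.11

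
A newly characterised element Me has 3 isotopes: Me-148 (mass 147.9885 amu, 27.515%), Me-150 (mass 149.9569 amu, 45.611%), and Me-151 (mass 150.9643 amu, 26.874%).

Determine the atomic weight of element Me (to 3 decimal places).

149.686 amu

Weight each isotope mass by its fractional abundance: 0.27515 × 147.9885 + 0.45611 × 149.9569 + 0.26874 × 150.9643
= 40.71904 + 68.39684 + 40.57015 = 149.68603 amu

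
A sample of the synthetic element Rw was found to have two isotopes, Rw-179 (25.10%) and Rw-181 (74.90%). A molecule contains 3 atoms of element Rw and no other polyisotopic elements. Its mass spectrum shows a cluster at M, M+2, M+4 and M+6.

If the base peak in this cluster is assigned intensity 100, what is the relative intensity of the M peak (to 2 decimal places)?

3.74

Term probabilities: M 0.0158, M+2 0.1416, M+4 0.4224, M+6 0.4202. Base peak = M+4.
P(M+4) = C(3,2) × 0.2510^1 × 0.7490^2 = 3 × 0.2510 × 0.561001 = 0.422434 (base)
P(M) = C(3,0) × 0.2510^3 × 0.7490^0 = 1 × 0.01581325 × 1.0000 = 0.015813
Relative intensity = 0.015813 / 0.422434 × 100 = 3.74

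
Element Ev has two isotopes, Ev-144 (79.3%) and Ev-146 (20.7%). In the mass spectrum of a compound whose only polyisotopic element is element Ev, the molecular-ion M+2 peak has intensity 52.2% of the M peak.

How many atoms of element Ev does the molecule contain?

2

With n Ev atoms, P(M+2)/P(M) = C(n,1)·p^(n−1)q / p^n = n·q/p = n · 0.207/0.793.
n = 0.522 × 0.793/0.207 = 2.00 ≈ 2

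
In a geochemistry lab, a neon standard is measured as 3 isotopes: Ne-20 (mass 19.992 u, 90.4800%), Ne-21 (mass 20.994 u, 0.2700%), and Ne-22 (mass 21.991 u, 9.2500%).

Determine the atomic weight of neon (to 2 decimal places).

20.18 u

Weight each isotope mass by its fractional abundance: 0.904800 × 19.992 + 0.002700 × 20.994 + 0.092500 × 21.991
= 18.0888 + 0.0567 + 2.0342 = 20.1797 u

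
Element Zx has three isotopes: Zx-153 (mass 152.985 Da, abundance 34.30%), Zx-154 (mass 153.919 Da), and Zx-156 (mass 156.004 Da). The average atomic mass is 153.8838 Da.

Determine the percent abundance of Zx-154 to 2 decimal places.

The remaining 65.70% is split between Zx-154 (fraction x) and Zx-156 (fraction 0.6570 − x).
Substituting: 153.919x + 156.004(0.6570 − x) = 101.409945
(153.919 − 156.004)x = -1.084683  ⇒  x = 0.52023, y = 0.13677
Zx-154: 52.02%, Zx-156: 13.68%.

52.02%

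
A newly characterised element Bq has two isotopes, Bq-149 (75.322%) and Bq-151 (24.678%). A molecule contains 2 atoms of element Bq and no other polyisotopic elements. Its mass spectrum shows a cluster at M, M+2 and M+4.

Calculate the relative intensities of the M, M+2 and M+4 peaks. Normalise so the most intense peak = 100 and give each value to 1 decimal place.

Expanding (0.75322 + 0.24678)^2:
P(M) = 0.75322^2 = 0.567340
P(M+2) = 2 × 0.75322^1 × 0.24678^1 = 0.371759
P(M+4) = 0.24678^2 = 0.060900
The M peak is largest (0.567340); scaling to 100 gives 100.0 : 65.5 : 10.7.

100.0 : 65.5 : 10.7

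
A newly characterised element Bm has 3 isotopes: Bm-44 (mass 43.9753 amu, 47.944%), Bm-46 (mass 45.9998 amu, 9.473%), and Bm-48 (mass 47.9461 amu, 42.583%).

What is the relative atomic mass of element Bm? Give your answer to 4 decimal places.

45.8580 amu

Ar = Σ fᵢ·mᵢ = 0.47944 × 43.9753 + 0.09473 × 45.9998 + 0.42583 × 47.9461
= 21.08352 + 4.35756 + 20.41689 = 45.85797 amu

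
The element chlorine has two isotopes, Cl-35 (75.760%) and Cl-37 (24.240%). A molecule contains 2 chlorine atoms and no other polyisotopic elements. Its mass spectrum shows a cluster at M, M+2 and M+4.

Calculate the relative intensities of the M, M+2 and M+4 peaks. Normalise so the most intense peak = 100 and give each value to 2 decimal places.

Expanding (0.75760 + 0.24240)^2:
P(M) = 0.75760^2 = 0.573958
P(M+2) = 2 × 0.75760^1 × 0.24240^1 = 0.367284
P(M+4) = 0.24240^2 = 0.058758
The M peak is largest (0.573958); scaling to 100 gives 100.00 : 63.99 : 10.24.

100.00 : 63.99 : 10.24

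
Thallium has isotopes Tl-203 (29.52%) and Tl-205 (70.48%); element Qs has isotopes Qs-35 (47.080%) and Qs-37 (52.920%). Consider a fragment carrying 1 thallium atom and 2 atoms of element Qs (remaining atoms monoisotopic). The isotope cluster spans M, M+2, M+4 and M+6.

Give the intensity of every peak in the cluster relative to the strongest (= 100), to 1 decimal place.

15.1 : 69.9 : 100.0 : 45.5

Thallium pattern (n=1): 0.2952 : 0.7048
Element Qs pattern (n=2): 0.22165264 : 0.49829472 : 0.28005264
Convolve the two distributions (both contribute in 2-u steps):
  M: 0.2952×0.22165264 = 0.065432
  M+2: 0.2952×0.49829472 + 0.7048×0.22165264 = 0.303317
  M+4: 0.2952×0.28005264 + 0.7048×0.49829472 = 0.433870
  M+6: 0.7048×0.28005264 = 0.197381
Scale to base peak (0.433870) = 100: 15.1 : 69.9 : 100.0 : 45.5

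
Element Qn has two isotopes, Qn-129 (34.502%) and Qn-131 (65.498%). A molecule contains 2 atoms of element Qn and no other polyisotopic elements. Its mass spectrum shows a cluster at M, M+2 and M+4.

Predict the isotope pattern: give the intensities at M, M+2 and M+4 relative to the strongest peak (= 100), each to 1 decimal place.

26.3 : 100.0 : 94.9

Each Qn atom is independently Qn-129 (p = 0.34502) or Qn-131 (q = 0.65498); the cluster is the binomial expansion (p + q)^2.
P(M) = 0.34502^2 = 0.119039
P(M+2) = 2 × 0.34502^1 × 0.65498^1 = 0.451962
P(M+4) = 0.65498^2 = 0.428999
The M+2 peak is largest (0.451962); scaling to 100 gives 26.3 : 100.0 : 94.9.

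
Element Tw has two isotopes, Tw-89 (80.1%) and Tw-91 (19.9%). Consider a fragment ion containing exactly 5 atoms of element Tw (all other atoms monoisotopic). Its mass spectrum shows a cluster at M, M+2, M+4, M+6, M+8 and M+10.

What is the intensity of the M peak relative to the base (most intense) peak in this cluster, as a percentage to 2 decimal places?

Term probabilities: M 0.3297, M+2 0.4096, M+4 0.2035, M+6 0.0506, M+8 0.0063, M+10 0.0003. Base peak = M+2.
P(M+2) = C(5,1) × 0.801^4 × 0.199^1 = 5 × 0.41165184 × 0.1990 = 0.409594 (base)
P(M) = C(5,0) × 0.801^5 × 0.199^0 = 1 × 0.32973313 × 1.0000 = 0.329733
Relative intensity = 0.329733 / 0.409594 × 100 = 80.50

80.50%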